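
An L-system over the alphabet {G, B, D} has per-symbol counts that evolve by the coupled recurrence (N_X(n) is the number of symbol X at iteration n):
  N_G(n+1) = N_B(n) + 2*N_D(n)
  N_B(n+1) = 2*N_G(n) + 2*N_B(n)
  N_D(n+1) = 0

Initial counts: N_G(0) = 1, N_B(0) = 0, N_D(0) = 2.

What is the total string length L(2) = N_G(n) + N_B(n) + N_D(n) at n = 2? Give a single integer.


Answer: 14

Derivation:
Step 0: N_G=1, N_B=0, N_D=2, L=3
Step 1: N_G=4, N_B=2, N_D=0, L=6
Step 2: N_G=2, N_B=12, N_D=0, L=14


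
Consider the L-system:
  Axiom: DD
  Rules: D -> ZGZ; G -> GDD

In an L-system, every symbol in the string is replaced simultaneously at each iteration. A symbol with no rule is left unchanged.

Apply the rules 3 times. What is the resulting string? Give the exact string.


Step 0: DD
Step 1: ZGZZGZ
Step 2: ZGDDZZGDDZ
Step 3: ZGDDZGZZGZZZGDDZGZZGZZ

Answer: ZGDDZGZZGZZZGDDZGZZGZZ


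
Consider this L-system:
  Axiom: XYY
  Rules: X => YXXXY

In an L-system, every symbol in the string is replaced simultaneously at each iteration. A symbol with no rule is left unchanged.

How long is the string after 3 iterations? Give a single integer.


Answer: 55

Derivation:
Step 0: length = 3
Step 1: length = 7
Step 2: length = 19
Step 3: length = 55


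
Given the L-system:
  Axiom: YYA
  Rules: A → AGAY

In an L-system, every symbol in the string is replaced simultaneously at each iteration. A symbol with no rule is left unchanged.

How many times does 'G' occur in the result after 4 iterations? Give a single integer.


Step 0: YYA  (0 'G')
Step 1: YYAGAY  (1 'G')
Step 2: YYAGAYGAGAYY  (3 'G')
Step 3: YYAGAYGAGAYYGAGAYGAGAYYY  (7 'G')
Step 4: YYAGAYGAGAYYGAGAYGAGAYYYGAGAYGAGAYYGAGAYGAGAYYYY  (15 'G')

Answer: 15


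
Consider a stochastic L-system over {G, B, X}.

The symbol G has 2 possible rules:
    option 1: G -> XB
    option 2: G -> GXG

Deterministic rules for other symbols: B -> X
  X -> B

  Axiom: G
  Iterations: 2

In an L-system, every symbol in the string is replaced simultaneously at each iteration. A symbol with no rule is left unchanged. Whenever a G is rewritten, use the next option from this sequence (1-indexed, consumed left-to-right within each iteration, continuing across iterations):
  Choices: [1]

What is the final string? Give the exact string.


Answer: BX

Derivation:
Step 0: G
Step 1: XB  (used choices [1])
Step 2: BX  (used choices [])


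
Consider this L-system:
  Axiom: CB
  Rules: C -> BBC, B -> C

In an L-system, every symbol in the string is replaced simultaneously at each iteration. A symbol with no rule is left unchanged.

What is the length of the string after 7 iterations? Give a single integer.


Step 0: length = 2
Step 1: length = 4
Step 2: length = 8
Step 3: length = 16
Step 4: length = 32
Step 5: length = 64
Step 6: length = 128
Step 7: length = 256

Answer: 256


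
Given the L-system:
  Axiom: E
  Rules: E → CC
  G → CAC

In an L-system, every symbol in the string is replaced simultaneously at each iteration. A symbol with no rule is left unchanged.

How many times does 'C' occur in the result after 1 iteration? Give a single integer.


Answer: 2

Derivation:
Step 0: E  (0 'C')
Step 1: CC  (2 'C')


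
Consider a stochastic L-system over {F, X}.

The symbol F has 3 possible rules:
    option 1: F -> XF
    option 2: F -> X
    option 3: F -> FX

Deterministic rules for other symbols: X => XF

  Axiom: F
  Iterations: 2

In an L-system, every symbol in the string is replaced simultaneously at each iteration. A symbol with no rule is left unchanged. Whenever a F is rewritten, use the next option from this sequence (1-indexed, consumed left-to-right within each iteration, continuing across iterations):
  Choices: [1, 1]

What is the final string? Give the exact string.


Answer: XFXF

Derivation:
Step 0: F
Step 1: XF  (used choices [1])
Step 2: XFXF  (used choices [1])


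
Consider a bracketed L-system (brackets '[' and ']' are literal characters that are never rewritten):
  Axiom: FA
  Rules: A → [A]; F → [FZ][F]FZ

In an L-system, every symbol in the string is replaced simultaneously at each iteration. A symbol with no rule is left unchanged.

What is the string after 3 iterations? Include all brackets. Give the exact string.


Step 0: FA
Step 1: [FZ][F]FZ[A]
Step 2: [[FZ][F]FZZ][[FZ][F]FZ][FZ][F]FZZ[[A]]
Step 3: [[[FZ][F]FZZ][[FZ][F]FZ][FZ][F]FZZZ][[[FZ][F]FZZ][[FZ][F]FZ][FZ][F]FZZ][[FZ][F]FZZ][[FZ][F]FZ][FZ][F]FZZZ[[[A]]]

Answer: [[[FZ][F]FZZ][[FZ][F]FZ][FZ][F]FZZZ][[[FZ][F]FZZ][[FZ][F]FZ][FZ][F]FZZ][[FZ][F]FZZ][[FZ][F]FZ][FZ][F]FZZZ[[[A]]]


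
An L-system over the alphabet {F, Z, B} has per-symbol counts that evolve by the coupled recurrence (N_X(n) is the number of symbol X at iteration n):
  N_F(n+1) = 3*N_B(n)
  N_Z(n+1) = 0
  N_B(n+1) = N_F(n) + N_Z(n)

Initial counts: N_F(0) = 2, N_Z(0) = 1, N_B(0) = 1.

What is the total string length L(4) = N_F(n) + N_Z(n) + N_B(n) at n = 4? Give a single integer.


Step 0: N_F=2, N_Z=1, N_B=1, L=4
Step 1: N_F=3, N_Z=0, N_B=3, L=6
Step 2: N_F=9, N_Z=0, N_B=3, L=12
Step 3: N_F=9, N_Z=0, N_B=9, L=18
Step 4: N_F=27, N_Z=0, N_B=9, L=36

Answer: 36


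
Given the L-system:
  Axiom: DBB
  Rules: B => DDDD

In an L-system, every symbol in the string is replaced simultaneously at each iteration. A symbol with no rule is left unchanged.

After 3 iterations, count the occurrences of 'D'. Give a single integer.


Answer: 9

Derivation:
Step 0: DBB  (1 'D')
Step 1: DDDDDDDDD  (9 'D')
Step 2: DDDDDDDDD  (9 'D')
Step 3: DDDDDDDDD  (9 'D')


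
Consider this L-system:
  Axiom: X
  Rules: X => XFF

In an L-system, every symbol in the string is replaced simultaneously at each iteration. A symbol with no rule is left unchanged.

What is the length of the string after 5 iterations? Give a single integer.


Step 0: length = 1
Step 1: length = 3
Step 2: length = 5
Step 3: length = 7
Step 4: length = 9
Step 5: length = 11

Answer: 11


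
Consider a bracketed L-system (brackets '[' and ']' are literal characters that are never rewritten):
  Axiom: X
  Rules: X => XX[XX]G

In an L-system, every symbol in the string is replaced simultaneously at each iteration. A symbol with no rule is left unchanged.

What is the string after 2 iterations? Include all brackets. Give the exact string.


Answer: XX[XX]GXX[XX]G[XX[XX]GXX[XX]G]G

Derivation:
Step 0: X
Step 1: XX[XX]G
Step 2: XX[XX]GXX[XX]G[XX[XX]GXX[XX]G]G


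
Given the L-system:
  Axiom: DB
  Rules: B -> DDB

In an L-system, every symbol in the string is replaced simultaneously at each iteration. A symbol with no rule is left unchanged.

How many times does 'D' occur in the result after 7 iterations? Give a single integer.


Step 0: DB  (1 'D')
Step 1: DDDB  (3 'D')
Step 2: DDDDDB  (5 'D')
Step 3: DDDDDDDB  (7 'D')
Step 4: DDDDDDDDDB  (9 'D')
Step 5: DDDDDDDDDDDB  (11 'D')
Step 6: DDDDDDDDDDDDDB  (13 'D')
Step 7: DDDDDDDDDDDDDDDB  (15 'D')

Answer: 15


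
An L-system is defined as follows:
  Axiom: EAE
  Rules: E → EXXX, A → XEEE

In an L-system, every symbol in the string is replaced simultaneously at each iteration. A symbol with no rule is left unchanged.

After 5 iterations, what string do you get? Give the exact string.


Answer: EXXXXXXXXXXXXXXXXEXXXXXXXXXXXXEXXXXXXXXXXXXEXXXXXXXXXXXXEXXXXXXXXXXXXXXX

Derivation:
Step 0: EAE
Step 1: EXXXXEEEEXXX
Step 2: EXXXXXXXEXXXEXXXEXXXEXXXXXX
Step 3: EXXXXXXXXXXEXXXXXXEXXXXXXEXXXXXXEXXXXXXXXX
Step 4: EXXXXXXXXXXXXXEXXXXXXXXXEXXXXXXXXXEXXXXXXXXXEXXXXXXXXXXXX
Step 5: EXXXXXXXXXXXXXXXXEXXXXXXXXXXXXEXXXXXXXXXXXXEXXXXXXXXXXXXEXXXXXXXXXXXXXXX


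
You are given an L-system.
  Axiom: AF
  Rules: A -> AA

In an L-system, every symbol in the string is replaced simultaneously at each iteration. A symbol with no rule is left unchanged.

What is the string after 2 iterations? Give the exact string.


Answer: AAAAF

Derivation:
Step 0: AF
Step 1: AAF
Step 2: AAAAF


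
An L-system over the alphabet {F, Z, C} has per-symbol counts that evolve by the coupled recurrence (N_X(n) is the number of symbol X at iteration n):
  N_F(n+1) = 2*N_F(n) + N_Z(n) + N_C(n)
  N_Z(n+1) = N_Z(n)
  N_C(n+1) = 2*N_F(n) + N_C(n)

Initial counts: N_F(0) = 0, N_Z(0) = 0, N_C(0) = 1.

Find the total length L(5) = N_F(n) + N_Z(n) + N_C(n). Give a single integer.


Answer: 162

Derivation:
Step 0: N_F=0, N_Z=0, N_C=1, L=1
Step 1: N_F=1, N_Z=0, N_C=1, L=2
Step 2: N_F=3, N_Z=0, N_C=3, L=6
Step 3: N_F=9, N_Z=0, N_C=9, L=18
Step 4: N_F=27, N_Z=0, N_C=27, L=54
Step 5: N_F=81, N_Z=0, N_C=81, L=162


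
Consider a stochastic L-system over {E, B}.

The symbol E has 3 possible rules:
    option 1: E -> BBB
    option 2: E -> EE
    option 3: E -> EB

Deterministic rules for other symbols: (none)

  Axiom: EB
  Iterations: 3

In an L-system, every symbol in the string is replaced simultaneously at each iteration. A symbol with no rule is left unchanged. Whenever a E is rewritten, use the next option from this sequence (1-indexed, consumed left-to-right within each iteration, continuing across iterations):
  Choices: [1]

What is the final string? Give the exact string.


Step 0: EB
Step 1: BBBB  (used choices [1])
Step 2: BBBB  (used choices [])
Step 3: BBBB  (used choices [])

Answer: BBBB


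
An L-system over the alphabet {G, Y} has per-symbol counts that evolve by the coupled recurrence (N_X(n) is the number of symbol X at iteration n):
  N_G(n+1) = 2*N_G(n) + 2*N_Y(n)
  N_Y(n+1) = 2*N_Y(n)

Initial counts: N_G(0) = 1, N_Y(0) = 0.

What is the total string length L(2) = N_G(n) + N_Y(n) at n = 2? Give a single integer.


Answer: 4

Derivation:
Step 0: N_G=1, N_Y=0, L=1
Step 1: N_G=2, N_Y=0, L=2
Step 2: N_G=4, N_Y=0, L=4


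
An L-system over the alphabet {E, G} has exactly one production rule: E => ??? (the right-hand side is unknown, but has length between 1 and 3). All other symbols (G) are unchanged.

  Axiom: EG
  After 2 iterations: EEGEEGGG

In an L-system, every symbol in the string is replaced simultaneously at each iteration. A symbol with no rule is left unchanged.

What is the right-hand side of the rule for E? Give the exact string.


Trying E => EEG:
  Step 0: EG
  Step 1: EEGG
  Step 2: EEGEEGGG
Matches the given result.

Answer: EEG


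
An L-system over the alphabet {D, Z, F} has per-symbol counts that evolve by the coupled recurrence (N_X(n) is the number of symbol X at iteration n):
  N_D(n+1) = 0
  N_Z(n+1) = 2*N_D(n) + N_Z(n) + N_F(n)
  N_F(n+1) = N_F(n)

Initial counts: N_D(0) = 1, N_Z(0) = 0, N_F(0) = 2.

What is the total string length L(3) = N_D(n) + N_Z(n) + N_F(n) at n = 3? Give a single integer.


Step 0: N_D=1, N_Z=0, N_F=2, L=3
Step 1: N_D=0, N_Z=4, N_F=2, L=6
Step 2: N_D=0, N_Z=6, N_F=2, L=8
Step 3: N_D=0, N_Z=8, N_F=2, L=10

Answer: 10


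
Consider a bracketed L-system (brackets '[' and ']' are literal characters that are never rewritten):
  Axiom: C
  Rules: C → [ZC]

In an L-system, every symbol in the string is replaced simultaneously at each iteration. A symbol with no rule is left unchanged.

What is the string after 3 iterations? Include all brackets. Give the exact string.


Step 0: C
Step 1: [ZC]
Step 2: [Z[ZC]]
Step 3: [Z[Z[ZC]]]

Answer: [Z[Z[ZC]]]


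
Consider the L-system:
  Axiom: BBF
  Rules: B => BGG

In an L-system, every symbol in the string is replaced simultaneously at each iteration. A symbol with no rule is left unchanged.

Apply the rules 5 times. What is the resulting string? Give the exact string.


Step 0: BBF
Step 1: BGGBGGF
Step 2: BGGGGBGGGGF
Step 3: BGGGGGGBGGGGGGF
Step 4: BGGGGGGGGBGGGGGGGGF
Step 5: BGGGGGGGGGGBGGGGGGGGGGF

Answer: BGGGGGGGGGGBGGGGGGGGGGF


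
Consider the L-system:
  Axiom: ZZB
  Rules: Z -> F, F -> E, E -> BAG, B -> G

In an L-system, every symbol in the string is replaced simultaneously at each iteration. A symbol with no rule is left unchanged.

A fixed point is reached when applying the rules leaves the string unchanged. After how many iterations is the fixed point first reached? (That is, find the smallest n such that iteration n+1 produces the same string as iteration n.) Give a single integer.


Answer: 4

Derivation:
Step 0: ZZB
Step 1: FFG
Step 2: EEG
Step 3: BAGBAGG
Step 4: GAGGAGG
Step 5: GAGGAGG  (unchanged — fixed point at step 4)


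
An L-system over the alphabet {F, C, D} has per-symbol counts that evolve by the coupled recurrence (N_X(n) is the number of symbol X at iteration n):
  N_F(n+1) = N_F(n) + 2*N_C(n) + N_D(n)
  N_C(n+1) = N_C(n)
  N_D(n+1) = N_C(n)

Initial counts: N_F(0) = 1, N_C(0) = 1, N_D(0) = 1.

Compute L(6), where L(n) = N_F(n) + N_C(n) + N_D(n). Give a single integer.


Step 0: N_F=1, N_C=1, N_D=1, L=3
Step 1: N_F=4, N_C=1, N_D=1, L=6
Step 2: N_F=7, N_C=1, N_D=1, L=9
Step 3: N_F=10, N_C=1, N_D=1, L=12
Step 4: N_F=13, N_C=1, N_D=1, L=15
Step 5: N_F=16, N_C=1, N_D=1, L=18
Step 6: N_F=19, N_C=1, N_D=1, L=21

Answer: 21


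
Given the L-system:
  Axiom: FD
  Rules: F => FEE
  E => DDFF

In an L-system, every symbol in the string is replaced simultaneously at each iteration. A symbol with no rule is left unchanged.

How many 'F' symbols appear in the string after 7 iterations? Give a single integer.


Final string: FEEDDFFDDFFDDFEEFEEDDFEEFEEDDFEEDDFFDDFFFEEDDFFDDFFDDFEEDDFFDDFFFEEDDFFDDFFDDFEEDDFFDDFFDDFEEFEEDDFEEFEEFEEDDFFDDFFDDFEEFEEDDFEEFEEDDFEEDDFFDDFFDDFEEFEEDDFEEFEEFEEDDFFDDFFDDFEEFEEDDFEEFEEDDFEEDDFFDDFFDDFEEFEEDDFEEFEEDDFEEDDFFDDFFFEEDDFFDDFFDDFEEDDFFDDFFFEEDDFFDDFFFEEDDFFDDFFDDFEEFEEDDFEEFEEDDFEEDDFFDDFFFEEDDFFDDFFDDFEEDDFFDDFFFEEDDFFDDFFDDFEEDDFFDDFFDDFEEFEEDDFEEFEEDDFEEDDFFDDFFFEEDDFFDDFFDDFEEDDFFDDFFFEEDDFFDDFFFEEDDFFDDFFDDFEEFEEDDFEEFEEDDFEEDDFFDDFFFEEDDFFDDFFDDFEEDDFFDDFFFEEDDFFDDFFDDFEEDDFFDDFFDDFEEFEEDDFEEFEEDDFEEDDFFDDFFFEEDDFFDDFFDDFEEDDFFDDFFFEEDDFFDDFFDDFEEDDFFDDFFDDFEEFEEDDFEEFEEFEEDDFFDDFFDDFEEFEEDDFEEFEEDDFEEDDFFDDFFDDFEEFEEDDFEEFEEFEEDDFFDDFFDDFEEFEEDDFEEFEEFEEDDFFDDFFDDFEEFEEDDFEEFEEDDFEEDDFFDDFFFEEDDFFDDFFDDFEEDDFFDDFFFEEDDFFDDFFDDFEEDDFFDDFFDDFEEFEEDDFEEFEEFEEDDFFDDFFDDFEEFEEDDFEEFEEDDFEEDDFFDDFFDDFEEFEEDDFEEFEEFEEDDFFDDFFDDFEEFEEDDFEEFEEDDFEEDDFFDDFFDDFEEFEEDDFEEFEEDDFEEDDFFDDFFFEEDDFFDDFFDDFEEDDFFDDFFFEEDDFFDDFFDDFEEDDFFDDFFDDFEEFEEDDFEEFEEFEEDDFFDDFFDDFEEFEEDDFEEFEEDDFEEDDFFDDFFDDFEEFEEDDFEEFEEFEEDDFFDDFFDDFEEFEEDDFEEFEEFEEDDFFDDFFDDFEEFEEDDFEEFEEDDFEEDDFFDDFFFEEDDFFDDFFDDFEEDDFFDDFFFEEDDFFDDFFDDFEEDDFFDDFFDDFEEFEEDDFEEFEEFEEDDFFDDFFDDFEEFEEDDFEEFEEDDFEEDDFFDDFFDDFEEFEEDDFEEFEEFEEDDFFDDFFDDFEEFEEDDFEEFEED
Count of 'F': 441

Answer: 441


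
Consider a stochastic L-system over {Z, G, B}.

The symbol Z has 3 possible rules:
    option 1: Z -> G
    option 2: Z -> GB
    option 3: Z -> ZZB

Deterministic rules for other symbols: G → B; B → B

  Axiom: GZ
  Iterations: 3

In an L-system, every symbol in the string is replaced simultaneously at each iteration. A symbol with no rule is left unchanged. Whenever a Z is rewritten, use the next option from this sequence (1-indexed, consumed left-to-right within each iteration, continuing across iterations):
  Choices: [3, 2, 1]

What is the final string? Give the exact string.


Step 0: GZ
Step 1: BZZB  (used choices [3])
Step 2: BGBGB  (used choices [2, 1])
Step 3: BBBBB  (used choices [])

Answer: BBBBB


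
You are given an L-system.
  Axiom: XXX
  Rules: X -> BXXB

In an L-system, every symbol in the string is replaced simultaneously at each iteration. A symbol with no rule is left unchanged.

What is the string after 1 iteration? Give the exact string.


Answer: BXXBBXXBBXXB

Derivation:
Step 0: XXX
Step 1: BXXBBXXBBXXB


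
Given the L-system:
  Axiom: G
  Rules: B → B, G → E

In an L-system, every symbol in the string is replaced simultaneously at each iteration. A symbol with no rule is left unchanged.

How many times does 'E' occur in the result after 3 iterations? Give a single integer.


Step 0: G  (0 'E')
Step 1: E  (1 'E')
Step 2: E  (1 'E')
Step 3: E  (1 'E')

Answer: 1


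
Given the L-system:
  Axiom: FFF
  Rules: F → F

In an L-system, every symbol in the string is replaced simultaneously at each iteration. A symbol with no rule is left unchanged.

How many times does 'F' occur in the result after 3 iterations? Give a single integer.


Answer: 3

Derivation:
Step 0: FFF  (3 'F')
Step 1: FFF  (3 'F')
Step 2: FFF  (3 'F')
Step 3: FFF  (3 'F')


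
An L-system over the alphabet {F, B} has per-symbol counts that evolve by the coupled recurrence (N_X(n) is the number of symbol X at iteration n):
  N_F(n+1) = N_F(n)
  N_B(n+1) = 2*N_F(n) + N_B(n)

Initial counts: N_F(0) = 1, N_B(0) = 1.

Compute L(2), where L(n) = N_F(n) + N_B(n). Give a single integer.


Step 0: N_F=1, N_B=1, L=2
Step 1: N_F=1, N_B=3, L=4
Step 2: N_F=1, N_B=5, L=6

Answer: 6


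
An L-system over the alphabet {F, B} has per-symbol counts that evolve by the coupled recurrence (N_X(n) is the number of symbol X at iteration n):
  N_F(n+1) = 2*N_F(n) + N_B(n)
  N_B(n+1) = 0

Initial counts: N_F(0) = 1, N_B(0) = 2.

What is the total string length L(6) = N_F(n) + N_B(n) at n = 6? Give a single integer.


Answer: 128

Derivation:
Step 0: N_F=1, N_B=2, L=3
Step 1: N_F=4, N_B=0, L=4
Step 2: N_F=8, N_B=0, L=8
Step 3: N_F=16, N_B=0, L=16
Step 4: N_F=32, N_B=0, L=32
Step 5: N_F=64, N_B=0, L=64
Step 6: N_F=128, N_B=0, L=128


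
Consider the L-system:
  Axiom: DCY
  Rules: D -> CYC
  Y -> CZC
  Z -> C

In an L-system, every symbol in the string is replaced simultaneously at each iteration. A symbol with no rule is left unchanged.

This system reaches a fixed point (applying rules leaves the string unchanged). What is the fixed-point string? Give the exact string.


Step 0: DCY
Step 1: CYCCCZC
Step 2: CCZCCCCCC
Step 3: CCCCCCCCC
Step 4: CCCCCCCCC  (unchanged — fixed point at step 3)

Answer: CCCCCCCCC


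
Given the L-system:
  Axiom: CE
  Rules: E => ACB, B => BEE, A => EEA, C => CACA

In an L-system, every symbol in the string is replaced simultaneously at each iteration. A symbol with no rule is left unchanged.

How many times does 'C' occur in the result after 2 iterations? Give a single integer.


Step 0: CE  (1 'C')
Step 1: CACAACB  (3 'C')
Step 2: CACAEEACACAEEAEEACACABEE  (6 'C')

Answer: 6


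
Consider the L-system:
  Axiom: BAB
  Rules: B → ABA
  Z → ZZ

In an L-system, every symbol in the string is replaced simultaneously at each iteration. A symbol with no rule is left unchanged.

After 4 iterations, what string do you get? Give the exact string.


Step 0: BAB
Step 1: ABAAABA
Step 2: AABAAAAABAA
Step 3: AAABAAAAAAABAAA
Step 4: AAAABAAAAAAAAABAAAA

Answer: AAAABAAAAAAAAABAAAA


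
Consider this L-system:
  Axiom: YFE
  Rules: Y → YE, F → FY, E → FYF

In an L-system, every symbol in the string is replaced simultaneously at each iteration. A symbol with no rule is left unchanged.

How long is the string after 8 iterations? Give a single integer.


Answer: 1727

Derivation:
Step 0: length = 3
Step 1: length = 7
Step 2: length = 15
Step 3: length = 33
Step 4: length = 73
Step 5: length = 161
Step 6: length = 355
Step 7: length = 783
Step 8: length = 1727


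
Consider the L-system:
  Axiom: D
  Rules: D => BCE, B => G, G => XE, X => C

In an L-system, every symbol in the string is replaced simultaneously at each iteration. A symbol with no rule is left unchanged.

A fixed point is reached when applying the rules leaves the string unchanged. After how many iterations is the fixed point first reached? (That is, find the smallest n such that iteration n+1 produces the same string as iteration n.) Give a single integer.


Answer: 4

Derivation:
Step 0: D
Step 1: BCE
Step 2: GCE
Step 3: XECE
Step 4: CECE
Step 5: CECE  (unchanged — fixed point at step 4)


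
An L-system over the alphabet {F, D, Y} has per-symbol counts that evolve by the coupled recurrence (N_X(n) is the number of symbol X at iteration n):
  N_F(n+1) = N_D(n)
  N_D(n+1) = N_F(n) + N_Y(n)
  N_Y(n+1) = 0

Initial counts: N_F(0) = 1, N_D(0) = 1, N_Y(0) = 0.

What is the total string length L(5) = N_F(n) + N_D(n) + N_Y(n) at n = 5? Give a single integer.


Step 0: N_F=1, N_D=1, N_Y=0, L=2
Step 1: N_F=1, N_D=1, N_Y=0, L=2
Step 2: N_F=1, N_D=1, N_Y=0, L=2
Step 3: N_F=1, N_D=1, N_Y=0, L=2
Step 4: N_F=1, N_D=1, N_Y=0, L=2
Step 5: N_F=1, N_D=1, N_Y=0, L=2

Answer: 2


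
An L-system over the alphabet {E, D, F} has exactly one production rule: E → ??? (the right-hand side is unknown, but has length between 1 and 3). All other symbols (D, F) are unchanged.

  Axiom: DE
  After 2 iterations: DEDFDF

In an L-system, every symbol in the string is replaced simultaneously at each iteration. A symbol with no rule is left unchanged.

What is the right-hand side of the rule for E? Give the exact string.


Trying E → EDF:
  Step 0: DE
  Step 1: DEDF
  Step 2: DEDFDF
Matches the given result.

Answer: EDF


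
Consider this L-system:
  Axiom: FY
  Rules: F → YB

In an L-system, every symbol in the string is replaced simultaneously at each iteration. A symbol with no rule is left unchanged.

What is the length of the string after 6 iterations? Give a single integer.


Answer: 3

Derivation:
Step 0: length = 2
Step 1: length = 3
Step 2: length = 3
Step 3: length = 3
Step 4: length = 3
Step 5: length = 3
Step 6: length = 3


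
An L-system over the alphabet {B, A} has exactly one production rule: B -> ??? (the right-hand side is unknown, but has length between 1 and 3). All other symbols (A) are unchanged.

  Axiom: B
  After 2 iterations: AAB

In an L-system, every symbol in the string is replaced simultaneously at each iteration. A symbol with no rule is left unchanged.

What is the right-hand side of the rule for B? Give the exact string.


Answer: AB

Derivation:
Trying B -> AB:
  Step 0: B
  Step 1: AB
  Step 2: AAB
Matches the given result.


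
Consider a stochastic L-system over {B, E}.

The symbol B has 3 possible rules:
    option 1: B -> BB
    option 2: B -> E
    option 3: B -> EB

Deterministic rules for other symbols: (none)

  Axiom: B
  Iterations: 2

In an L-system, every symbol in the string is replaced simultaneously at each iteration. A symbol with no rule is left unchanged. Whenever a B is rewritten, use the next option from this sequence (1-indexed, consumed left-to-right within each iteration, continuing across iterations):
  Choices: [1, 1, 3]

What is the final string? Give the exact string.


Answer: BBEB

Derivation:
Step 0: B
Step 1: BB  (used choices [1])
Step 2: BBEB  (used choices [1, 3])


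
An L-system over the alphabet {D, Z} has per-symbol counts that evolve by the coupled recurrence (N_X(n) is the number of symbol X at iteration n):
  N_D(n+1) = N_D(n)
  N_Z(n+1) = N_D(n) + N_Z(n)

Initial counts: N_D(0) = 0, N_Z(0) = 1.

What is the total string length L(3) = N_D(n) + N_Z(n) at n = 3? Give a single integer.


Answer: 1

Derivation:
Step 0: N_D=0, N_Z=1, L=1
Step 1: N_D=0, N_Z=1, L=1
Step 2: N_D=0, N_Z=1, L=1
Step 3: N_D=0, N_Z=1, L=1


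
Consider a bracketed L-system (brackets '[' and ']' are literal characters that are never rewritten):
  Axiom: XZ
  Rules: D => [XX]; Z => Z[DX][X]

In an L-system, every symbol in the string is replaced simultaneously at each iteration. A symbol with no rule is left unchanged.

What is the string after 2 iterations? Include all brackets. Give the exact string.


Answer: XZ[DX][X][[XX]X][X]

Derivation:
Step 0: XZ
Step 1: XZ[DX][X]
Step 2: XZ[DX][X][[XX]X][X]


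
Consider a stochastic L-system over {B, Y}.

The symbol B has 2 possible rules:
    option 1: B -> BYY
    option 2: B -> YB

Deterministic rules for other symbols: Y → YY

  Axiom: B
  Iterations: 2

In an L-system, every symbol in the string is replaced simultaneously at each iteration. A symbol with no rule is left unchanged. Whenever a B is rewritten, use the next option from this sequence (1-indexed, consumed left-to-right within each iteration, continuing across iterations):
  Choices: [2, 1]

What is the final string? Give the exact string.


Step 0: B
Step 1: YB  (used choices [2])
Step 2: YYBYY  (used choices [1])

Answer: YYBYY


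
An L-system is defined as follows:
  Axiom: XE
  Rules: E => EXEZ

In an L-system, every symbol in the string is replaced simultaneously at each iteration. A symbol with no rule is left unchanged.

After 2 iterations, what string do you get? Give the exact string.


Answer: XEXEZXEXEZZ

Derivation:
Step 0: XE
Step 1: XEXEZ
Step 2: XEXEZXEXEZZ


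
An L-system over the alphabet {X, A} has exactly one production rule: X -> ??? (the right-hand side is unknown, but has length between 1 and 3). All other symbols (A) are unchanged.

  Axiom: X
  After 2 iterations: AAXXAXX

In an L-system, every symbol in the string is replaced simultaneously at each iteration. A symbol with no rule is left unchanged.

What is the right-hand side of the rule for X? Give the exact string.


Answer: AXX

Derivation:
Trying X -> AXX:
  Step 0: X
  Step 1: AXX
  Step 2: AAXXAXX
Matches the given result.


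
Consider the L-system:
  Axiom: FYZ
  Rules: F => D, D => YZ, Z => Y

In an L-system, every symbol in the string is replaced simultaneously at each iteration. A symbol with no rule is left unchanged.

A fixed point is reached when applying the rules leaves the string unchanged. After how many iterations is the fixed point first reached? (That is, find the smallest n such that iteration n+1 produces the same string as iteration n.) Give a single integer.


Answer: 3

Derivation:
Step 0: FYZ
Step 1: DYY
Step 2: YZYY
Step 3: YYYY
Step 4: YYYY  (unchanged — fixed point at step 3)


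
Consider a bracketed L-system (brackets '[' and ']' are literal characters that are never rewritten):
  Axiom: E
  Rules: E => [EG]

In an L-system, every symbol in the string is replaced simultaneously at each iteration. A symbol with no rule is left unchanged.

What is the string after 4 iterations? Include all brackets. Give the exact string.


Step 0: E
Step 1: [EG]
Step 2: [[EG]G]
Step 3: [[[EG]G]G]
Step 4: [[[[EG]G]G]G]

Answer: [[[[EG]G]G]G]


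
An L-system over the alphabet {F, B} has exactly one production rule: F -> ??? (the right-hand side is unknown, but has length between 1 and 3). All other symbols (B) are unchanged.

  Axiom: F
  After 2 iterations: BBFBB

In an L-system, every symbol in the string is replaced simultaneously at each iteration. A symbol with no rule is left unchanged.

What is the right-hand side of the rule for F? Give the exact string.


Answer: BFB

Derivation:
Trying F -> BFB:
  Step 0: F
  Step 1: BFB
  Step 2: BBFBB
Matches the given result.


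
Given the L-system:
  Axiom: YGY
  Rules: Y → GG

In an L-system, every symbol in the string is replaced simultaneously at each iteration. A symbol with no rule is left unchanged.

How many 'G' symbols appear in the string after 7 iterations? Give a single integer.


Step 0: YGY  (1 'G')
Step 1: GGGGG  (5 'G')
Step 2: GGGGG  (5 'G')
Step 3: GGGGG  (5 'G')
Step 4: GGGGG  (5 'G')
Step 5: GGGGG  (5 'G')
Step 6: GGGGG  (5 'G')
Step 7: GGGGG  (5 'G')

Answer: 5


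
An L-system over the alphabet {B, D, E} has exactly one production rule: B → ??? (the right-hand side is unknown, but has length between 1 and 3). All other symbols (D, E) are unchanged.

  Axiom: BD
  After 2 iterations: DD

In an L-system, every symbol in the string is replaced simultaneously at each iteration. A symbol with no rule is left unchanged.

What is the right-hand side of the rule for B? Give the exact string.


Answer: D

Derivation:
Trying B → D:
  Step 0: BD
  Step 1: DD
  Step 2: DD
Matches the given result.


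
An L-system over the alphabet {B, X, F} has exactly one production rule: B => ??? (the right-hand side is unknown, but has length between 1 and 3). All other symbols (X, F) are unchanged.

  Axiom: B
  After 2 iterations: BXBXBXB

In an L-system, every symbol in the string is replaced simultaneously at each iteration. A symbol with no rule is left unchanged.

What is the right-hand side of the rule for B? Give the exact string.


Trying B => BXB:
  Step 0: B
  Step 1: BXB
  Step 2: BXBXBXB
Matches the given result.

Answer: BXB


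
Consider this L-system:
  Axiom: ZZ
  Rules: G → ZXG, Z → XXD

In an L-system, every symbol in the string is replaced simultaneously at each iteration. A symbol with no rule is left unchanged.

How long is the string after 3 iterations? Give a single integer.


Answer: 6

Derivation:
Step 0: length = 2
Step 1: length = 6
Step 2: length = 6
Step 3: length = 6


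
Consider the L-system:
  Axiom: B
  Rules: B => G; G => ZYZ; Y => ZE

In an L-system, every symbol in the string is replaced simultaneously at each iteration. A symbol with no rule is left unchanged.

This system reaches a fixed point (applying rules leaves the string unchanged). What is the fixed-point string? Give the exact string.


Step 0: B
Step 1: G
Step 2: ZYZ
Step 3: ZZEZ
Step 4: ZZEZ  (unchanged — fixed point at step 3)

Answer: ZZEZ


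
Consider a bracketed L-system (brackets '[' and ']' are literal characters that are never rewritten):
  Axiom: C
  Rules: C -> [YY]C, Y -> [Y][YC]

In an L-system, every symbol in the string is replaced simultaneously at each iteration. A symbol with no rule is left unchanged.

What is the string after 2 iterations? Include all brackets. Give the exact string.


Answer: [[Y][YC][Y][YC]][YY]C

Derivation:
Step 0: C
Step 1: [YY]C
Step 2: [[Y][YC][Y][YC]][YY]C


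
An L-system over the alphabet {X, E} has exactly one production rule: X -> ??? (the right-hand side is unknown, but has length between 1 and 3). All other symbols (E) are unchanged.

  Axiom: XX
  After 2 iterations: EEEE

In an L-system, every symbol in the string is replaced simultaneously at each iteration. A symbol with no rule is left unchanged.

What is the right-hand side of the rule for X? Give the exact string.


Trying X -> EE:
  Step 0: XX
  Step 1: EEEE
  Step 2: EEEE
Matches the given result.

Answer: EE


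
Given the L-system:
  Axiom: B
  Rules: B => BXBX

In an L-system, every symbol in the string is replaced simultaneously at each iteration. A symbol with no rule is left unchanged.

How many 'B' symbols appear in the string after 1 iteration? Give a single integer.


Step 0: B  (1 'B')
Step 1: BXBX  (2 'B')

Answer: 2


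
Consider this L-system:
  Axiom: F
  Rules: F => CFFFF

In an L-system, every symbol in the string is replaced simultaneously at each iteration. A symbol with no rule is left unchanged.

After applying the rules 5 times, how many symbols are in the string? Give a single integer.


Answer: 1365

Derivation:
Step 0: length = 1
Step 1: length = 5
Step 2: length = 21
Step 3: length = 85
Step 4: length = 341
Step 5: length = 1365


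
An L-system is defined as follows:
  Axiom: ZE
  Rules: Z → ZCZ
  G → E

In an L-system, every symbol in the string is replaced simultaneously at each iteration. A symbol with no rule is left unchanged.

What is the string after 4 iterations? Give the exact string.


Answer: ZCZCZCZCZCZCZCZCZCZCZCZCZCZCZCZE

Derivation:
Step 0: ZE
Step 1: ZCZE
Step 2: ZCZCZCZE
Step 3: ZCZCZCZCZCZCZCZE
Step 4: ZCZCZCZCZCZCZCZCZCZCZCZCZCZCZCZE


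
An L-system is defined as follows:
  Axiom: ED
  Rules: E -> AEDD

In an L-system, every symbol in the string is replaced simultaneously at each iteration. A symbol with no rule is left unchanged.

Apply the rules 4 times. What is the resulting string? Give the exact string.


Step 0: ED
Step 1: AEDDD
Step 2: AAEDDDDD
Step 3: AAAEDDDDDDD
Step 4: AAAAEDDDDDDDDD

Answer: AAAAEDDDDDDDDD


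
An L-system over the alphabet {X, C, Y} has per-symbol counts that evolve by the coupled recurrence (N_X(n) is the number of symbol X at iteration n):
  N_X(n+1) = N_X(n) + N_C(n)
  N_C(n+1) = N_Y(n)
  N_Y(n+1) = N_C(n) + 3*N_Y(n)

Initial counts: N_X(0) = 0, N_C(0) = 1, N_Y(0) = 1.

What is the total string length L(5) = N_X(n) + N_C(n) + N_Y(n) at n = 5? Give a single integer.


Answer: 673

Derivation:
Step 0: N_X=0, N_C=1, N_Y=1, L=2
Step 1: N_X=1, N_C=1, N_Y=4, L=6
Step 2: N_X=2, N_C=4, N_Y=13, L=19
Step 3: N_X=6, N_C=13, N_Y=43, L=62
Step 4: N_X=19, N_C=43, N_Y=142, L=204
Step 5: N_X=62, N_C=142, N_Y=469, L=673


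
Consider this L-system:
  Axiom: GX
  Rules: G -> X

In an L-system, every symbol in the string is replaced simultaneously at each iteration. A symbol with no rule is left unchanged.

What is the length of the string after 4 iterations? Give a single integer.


Step 0: length = 2
Step 1: length = 2
Step 2: length = 2
Step 3: length = 2
Step 4: length = 2

Answer: 2


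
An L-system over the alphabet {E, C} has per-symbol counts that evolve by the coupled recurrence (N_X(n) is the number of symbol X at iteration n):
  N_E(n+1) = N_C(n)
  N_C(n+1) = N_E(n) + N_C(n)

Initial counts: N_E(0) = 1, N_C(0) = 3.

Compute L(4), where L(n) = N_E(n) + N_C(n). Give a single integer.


Answer: 29

Derivation:
Step 0: N_E=1, N_C=3, L=4
Step 1: N_E=3, N_C=4, L=7
Step 2: N_E=4, N_C=7, L=11
Step 3: N_E=7, N_C=11, L=18
Step 4: N_E=11, N_C=18, L=29


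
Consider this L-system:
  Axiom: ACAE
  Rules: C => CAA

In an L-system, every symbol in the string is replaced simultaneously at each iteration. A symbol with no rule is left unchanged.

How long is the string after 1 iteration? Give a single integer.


Answer: 6

Derivation:
Step 0: length = 4
Step 1: length = 6


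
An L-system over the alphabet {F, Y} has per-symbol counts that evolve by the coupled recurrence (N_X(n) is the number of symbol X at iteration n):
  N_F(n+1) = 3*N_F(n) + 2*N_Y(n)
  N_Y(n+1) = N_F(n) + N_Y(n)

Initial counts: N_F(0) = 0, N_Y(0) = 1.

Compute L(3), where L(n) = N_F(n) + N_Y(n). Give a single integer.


Step 0: N_F=0, N_Y=1, L=1
Step 1: N_F=2, N_Y=1, L=3
Step 2: N_F=8, N_Y=3, L=11
Step 3: N_F=30, N_Y=11, L=41

Answer: 41


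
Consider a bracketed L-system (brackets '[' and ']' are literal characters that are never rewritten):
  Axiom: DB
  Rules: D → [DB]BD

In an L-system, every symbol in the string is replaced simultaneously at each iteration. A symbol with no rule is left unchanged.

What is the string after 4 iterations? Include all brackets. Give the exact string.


Answer: [[[[DB]BDB]B[DB]BDB]B[[DB]BDB]B[DB]BDB]B[[[DB]BDB]B[DB]BDB]B[[DB]BDB]B[DB]BDB

Derivation:
Step 0: DB
Step 1: [DB]BDB
Step 2: [[DB]BDB]B[DB]BDB
Step 3: [[[DB]BDB]B[DB]BDB]B[[DB]BDB]B[DB]BDB
Step 4: [[[[DB]BDB]B[DB]BDB]B[[DB]BDB]B[DB]BDB]B[[[DB]BDB]B[DB]BDB]B[[DB]BDB]B[DB]BDB


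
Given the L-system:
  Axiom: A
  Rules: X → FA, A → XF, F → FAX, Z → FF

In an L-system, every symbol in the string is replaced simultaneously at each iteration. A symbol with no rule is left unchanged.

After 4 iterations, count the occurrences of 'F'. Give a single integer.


Answer: 12

Derivation:
Step 0: A  (0 'F')
Step 1: XF  (1 'F')
Step 2: FAFAX  (2 'F')
Step 3: FAXXFFAXXFFA  (5 'F')
Step 4: FAXXFFAFAFAXFAXXFFAFAFAXFAXXF  (12 'F')


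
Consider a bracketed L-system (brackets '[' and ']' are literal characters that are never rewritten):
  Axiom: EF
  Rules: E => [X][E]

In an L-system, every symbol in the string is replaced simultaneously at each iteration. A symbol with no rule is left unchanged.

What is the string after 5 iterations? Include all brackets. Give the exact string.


Step 0: EF
Step 1: [X][E]F
Step 2: [X][[X][E]]F
Step 3: [X][[X][[X][E]]]F
Step 4: [X][[X][[X][[X][E]]]]F
Step 5: [X][[X][[X][[X][[X][E]]]]]F

Answer: [X][[X][[X][[X][[X][E]]]]]F


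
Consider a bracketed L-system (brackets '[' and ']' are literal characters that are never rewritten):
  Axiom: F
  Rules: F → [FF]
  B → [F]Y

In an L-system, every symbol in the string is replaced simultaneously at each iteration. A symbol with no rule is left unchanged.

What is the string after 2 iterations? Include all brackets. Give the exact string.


Answer: [[FF][FF]]

Derivation:
Step 0: F
Step 1: [FF]
Step 2: [[FF][FF]]


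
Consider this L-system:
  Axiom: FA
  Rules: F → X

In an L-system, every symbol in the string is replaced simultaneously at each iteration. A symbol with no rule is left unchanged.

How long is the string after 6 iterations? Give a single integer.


Step 0: length = 2
Step 1: length = 2
Step 2: length = 2
Step 3: length = 2
Step 4: length = 2
Step 5: length = 2
Step 6: length = 2

Answer: 2


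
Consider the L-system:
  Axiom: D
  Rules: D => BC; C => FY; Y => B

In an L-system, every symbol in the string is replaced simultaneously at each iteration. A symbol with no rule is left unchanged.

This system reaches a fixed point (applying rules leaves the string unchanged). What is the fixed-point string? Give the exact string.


Answer: BFB

Derivation:
Step 0: D
Step 1: BC
Step 2: BFY
Step 3: BFB
Step 4: BFB  (unchanged — fixed point at step 3)


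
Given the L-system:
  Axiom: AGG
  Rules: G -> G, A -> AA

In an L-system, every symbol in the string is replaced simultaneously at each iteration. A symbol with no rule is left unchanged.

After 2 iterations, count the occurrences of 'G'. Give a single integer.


Step 0: AGG  (2 'G')
Step 1: AAGG  (2 'G')
Step 2: AAAAGG  (2 'G')

Answer: 2


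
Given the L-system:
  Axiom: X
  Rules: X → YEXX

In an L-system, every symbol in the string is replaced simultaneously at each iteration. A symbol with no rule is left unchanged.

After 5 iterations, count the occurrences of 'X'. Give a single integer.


Answer: 32

Derivation:
Step 0: X  (1 'X')
Step 1: YEXX  (2 'X')
Step 2: YEYEXXYEXX  (4 'X')
Step 3: YEYEYEXXYEXXYEYEXXYEXX  (8 'X')
Step 4: YEYEYEYEXXYEXXYEYEXXYEXXYEYEYEXXYEXXYEYEXXYEXX  (16 'X')
Step 5: YEYEYEYEYEXXYEXXYEYEXXYEXXYEYEYEXXYEXXYEYEXXYEXXYEYEYEYEXXYEXXYEYEXXYEXXYEYEYEXXYEXXYEYEXXYEXX  (32 'X')


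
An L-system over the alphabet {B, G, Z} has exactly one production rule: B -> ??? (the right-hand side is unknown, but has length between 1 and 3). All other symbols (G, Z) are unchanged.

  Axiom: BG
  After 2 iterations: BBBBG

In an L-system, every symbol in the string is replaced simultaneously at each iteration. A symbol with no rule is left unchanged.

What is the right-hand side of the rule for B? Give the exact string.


Answer: BB

Derivation:
Trying B -> BB:
  Step 0: BG
  Step 1: BBG
  Step 2: BBBBG
Matches the given result.


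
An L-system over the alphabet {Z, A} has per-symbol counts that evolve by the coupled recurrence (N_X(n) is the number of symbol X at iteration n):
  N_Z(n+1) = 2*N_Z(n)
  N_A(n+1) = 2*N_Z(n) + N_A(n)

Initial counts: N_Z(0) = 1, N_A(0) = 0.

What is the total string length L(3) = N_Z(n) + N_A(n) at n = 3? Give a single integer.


Answer: 22

Derivation:
Step 0: N_Z=1, N_A=0, L=1
Step 1: N_Z=2, N_A=2, L=4
Step 2: N_Z=4, N_A=6, L=10
Step 3: N_Z=8, N_A=14, L=22


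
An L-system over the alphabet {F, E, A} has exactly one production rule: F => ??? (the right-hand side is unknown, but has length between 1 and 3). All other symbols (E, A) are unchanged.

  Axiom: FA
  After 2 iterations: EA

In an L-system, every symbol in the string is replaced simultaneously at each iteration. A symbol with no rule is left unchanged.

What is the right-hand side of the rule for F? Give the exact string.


Answer: E

Derivation:
Trying F => E:
  Step 0: FA
  Step 1: EA
  Step 2: EA
Matches the given result.


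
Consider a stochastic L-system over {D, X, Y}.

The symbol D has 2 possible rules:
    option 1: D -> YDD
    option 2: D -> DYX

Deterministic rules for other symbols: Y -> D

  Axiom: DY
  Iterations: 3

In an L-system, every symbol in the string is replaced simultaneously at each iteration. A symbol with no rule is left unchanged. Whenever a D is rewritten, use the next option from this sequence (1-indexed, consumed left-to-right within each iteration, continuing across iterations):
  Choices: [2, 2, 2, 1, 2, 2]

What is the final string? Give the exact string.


Answer: YDDDXDYXXDYXDX

Derivation:
Step 0: DY
Step 1: DYXD  (used choices [2])
Step 2: DYXDXDYX  (used choices [2, 2])
Step 3: YDDDXDYXXDYXDX  (used choices [1, 2, 2])


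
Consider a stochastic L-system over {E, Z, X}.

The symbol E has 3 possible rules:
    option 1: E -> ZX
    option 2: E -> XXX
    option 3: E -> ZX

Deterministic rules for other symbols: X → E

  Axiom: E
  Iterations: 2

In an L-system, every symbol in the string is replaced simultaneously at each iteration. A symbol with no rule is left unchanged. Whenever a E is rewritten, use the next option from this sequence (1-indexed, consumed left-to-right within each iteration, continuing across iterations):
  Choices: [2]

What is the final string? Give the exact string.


Answer: EEE

Derivation:
Step 0: E
Step 1: XXX  (used choices [2])
Step 2: EEE  (used choices [])
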